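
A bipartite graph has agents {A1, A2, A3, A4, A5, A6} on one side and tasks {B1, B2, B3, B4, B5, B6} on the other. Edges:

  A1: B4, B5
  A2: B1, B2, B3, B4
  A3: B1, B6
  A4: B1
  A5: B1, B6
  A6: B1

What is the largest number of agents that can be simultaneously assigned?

Unit-capacity flow: source→left, listed edges, right→sink; max matching = max flow.
Augmenting path A1→B4 (+1); matched 1.
Augmenting path A2→B1 (+1); matched 2.
Augmenting path A3→B6 (+1); matched 3.
Augmenting path A4→B1→A2→B2 (+1); matched 4.
No augmenting path remains; maximum matching = 4.
König certificate: {A1, A2, B1, B6} is a vertex cover of size 4 (every listed pair touches it), so no matching can be larger.

4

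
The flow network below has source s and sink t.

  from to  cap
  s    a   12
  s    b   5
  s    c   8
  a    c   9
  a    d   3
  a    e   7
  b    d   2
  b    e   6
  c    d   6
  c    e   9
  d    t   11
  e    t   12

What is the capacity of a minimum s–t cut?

23

Augment s→a→d→t: bottleneck 3, flow now 3.
Augment s→a→e→t: bottleneck 7, flow now 10.
Augment s→b→d→t: bottleneck 2, flow now 12.
Augment s→b→e→t: bottleneck 3, flow now 15.
Augment s→c→d→t: bottleneck 6, flow now 21.
Augment s→c→e→t: bottleneck 2, flow now 23.
No augmenting path remains; maximum flow = 23.
By max-flow min-cut, the minimum cut capacity equals the max flow.
In the residual graph, reachable from s: {s, a, b, c, e}.
Min-cut edges: a→d (3), b→d (2), c→d (6), e→t (12); capacity 3 + 2 + 6 + 12 = 23.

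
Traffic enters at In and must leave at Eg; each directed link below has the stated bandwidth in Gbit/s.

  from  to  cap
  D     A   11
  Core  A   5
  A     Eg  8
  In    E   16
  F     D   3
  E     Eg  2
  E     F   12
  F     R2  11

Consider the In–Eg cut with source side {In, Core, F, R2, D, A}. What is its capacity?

24

Edges leaving {In, Core, F, R2, D, A}: In→E (16), A→Eg (8).
Cut capacity = 16 + 8 = 24.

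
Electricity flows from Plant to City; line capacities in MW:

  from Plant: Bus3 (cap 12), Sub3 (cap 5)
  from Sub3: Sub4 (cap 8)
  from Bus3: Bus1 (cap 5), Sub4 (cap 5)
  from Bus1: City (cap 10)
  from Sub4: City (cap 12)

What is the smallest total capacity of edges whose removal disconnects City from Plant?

Augment Plant→Sub3→Sub4→City: bottleneck 5, flow now 5.
Augment Plant→Bus3→Bus1→City: bottleneck 5, flow now 10.
Augment Plant→Bus3→Sub4→City: bottleneck 5, flow now 15.
No augmenting path remains; maximum flow = 15.
By max-flow min-cut, the minimum cut capacity equals the max flow.
In the residual graph, reachable from Plant: {Plant, Bus3}.
Min-cut edges: Plant→Sub3 (5), Bus3→Bus1 (5), Bus3→Sub4 (5); capacity 5 + 5 + 5 = 15.

15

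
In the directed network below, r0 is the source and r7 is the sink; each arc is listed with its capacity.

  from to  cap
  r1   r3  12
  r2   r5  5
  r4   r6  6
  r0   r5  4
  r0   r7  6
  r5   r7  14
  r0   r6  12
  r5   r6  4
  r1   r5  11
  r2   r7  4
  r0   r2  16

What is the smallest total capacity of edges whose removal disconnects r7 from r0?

19

Augment r0→r7: bottleneck 6, flow now 6.
Augment r0→r2→r7: bottleneck 4, flow now 10.
Augment r0→r5→r7: bottleneck 4, flow now 14.
Augment r0→r2→r5→r7: bottleneck 5, flow now 19.
No augmenting path remains; maximum flow = 19.
By max-flow min-cut, the minimum cut capacity equals the max flow.
In the residual graph, reachable from r0: {r0, r2, r6}.
Min-cut edges: r0→r5 (4), r0→r7 (6), r2→r5 (5), r2→r7 (4); capacity 4 + 6 + 5 + 4 = 19.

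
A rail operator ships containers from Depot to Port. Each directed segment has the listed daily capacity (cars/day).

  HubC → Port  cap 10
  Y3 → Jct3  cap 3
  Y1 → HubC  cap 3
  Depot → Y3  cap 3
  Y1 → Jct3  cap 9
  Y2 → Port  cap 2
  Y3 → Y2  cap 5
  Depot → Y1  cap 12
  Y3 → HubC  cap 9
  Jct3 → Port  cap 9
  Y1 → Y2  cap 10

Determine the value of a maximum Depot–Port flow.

15

Augment Depot→Y1→Y2→Port: bottleneck 2, flow now 2.
Augment Depot→Y1→Jct3→Port: bottleneck 9, flow now 11.
Augment Depot→Y1→HubC→Port: bottleneck 1, flow now 12.
Augment Depot→Y3→HubC→Port: bottleneck 3, flow now 15.
No augmenting path remains; maximum flow = 15.
In the residual graph, reachable from Depot: {Depot}.
Min-cut edges: Depot→Y1 (12), Depot→Y3 (3); capacity 12 + 3 = 15.
This cut is saturated, so no flow can exceed 15.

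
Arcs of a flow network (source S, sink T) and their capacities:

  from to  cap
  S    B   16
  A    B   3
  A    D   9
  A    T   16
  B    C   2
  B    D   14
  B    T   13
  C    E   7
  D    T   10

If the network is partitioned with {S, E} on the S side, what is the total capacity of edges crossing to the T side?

Edges leaving {S, E}: S→B (16).
Cut capacity = 16 = 16.

16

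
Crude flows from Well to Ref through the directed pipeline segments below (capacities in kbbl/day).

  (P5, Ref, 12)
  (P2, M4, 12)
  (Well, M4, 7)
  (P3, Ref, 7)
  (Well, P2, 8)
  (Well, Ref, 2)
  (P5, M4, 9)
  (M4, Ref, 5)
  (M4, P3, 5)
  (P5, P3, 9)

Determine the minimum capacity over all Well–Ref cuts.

12

Augment Well→Ref: bottleneck 2, flow now 2.
Augment Well→M4→Ref: bottleneck 5, flow now 7.
Augment Well→M4→P3→Ref: bottleneck 2, flow now 9.
Augment Well→P2→M4→P3→Ref: bottleneck 3, flow now 12.
No augmenting path remains; maximum flow = 12.
By max-flow min-cut, the minimum cut capacity equals the max flow.
In the residual graph, reachable from Well: {Well, P2, M4}.
Min-cut edges: Well→Ref (2), M4→P3 (5), M4→Ref (5); capacity 2 + 5 + 5 = 12.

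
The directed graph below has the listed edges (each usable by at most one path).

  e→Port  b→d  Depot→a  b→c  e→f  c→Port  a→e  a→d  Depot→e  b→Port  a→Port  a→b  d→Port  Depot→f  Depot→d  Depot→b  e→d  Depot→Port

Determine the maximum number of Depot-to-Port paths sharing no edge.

5

Assign every edge capacity 1; by Menger, the answer equals the max flow.
Path Depot→Port (+1); total 1.
Path Depot→a→Port (+1); total 2.
Path Depot→b→Port (+1); total 3.
Path Depot→d→Port (+1); total 4.
Path Depot→e→Port (+1); total 5.
No residual Depot→Port path; max flow = 5.
Certifying cut of size 5: {Depot→Port, Depot→a, Depot→b, Depot→d, Depot→e}.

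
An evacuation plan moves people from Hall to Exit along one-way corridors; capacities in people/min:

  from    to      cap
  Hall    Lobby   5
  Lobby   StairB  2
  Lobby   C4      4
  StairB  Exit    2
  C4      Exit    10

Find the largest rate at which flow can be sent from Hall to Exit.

Augment Hall→Lobby→StairB→Exit: bottleneck 2, flow now 2.
Augment Hall→Lobby→C4→Exit: bottleneck 3, flow now 5.
No augmenting path remains; maximum flow = 5.
In the residual graph, reachable from Hall: {Hall}.
Min-cut edges: Hall→Lobby (5); capacity 5 = 5.
This cut is saturated, so no flow can exceed 5.

5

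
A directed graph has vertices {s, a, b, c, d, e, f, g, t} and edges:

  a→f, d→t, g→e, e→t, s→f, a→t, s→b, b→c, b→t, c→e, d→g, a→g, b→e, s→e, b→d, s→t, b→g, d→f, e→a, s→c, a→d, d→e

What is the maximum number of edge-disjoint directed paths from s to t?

Assign every edge capacity 1; by Menger, the answer equals the max flow.
Path s→t (+1); total 1.
Path s→b→t (+1); total 2.
Path s→e→t (+1); total 3.
Path s→c→e→a→t (+1); total 4.
No residual s→t path; max flow = 4.
Certifying cut of size 4: {s→b, s→c, s→e, s→t}.

4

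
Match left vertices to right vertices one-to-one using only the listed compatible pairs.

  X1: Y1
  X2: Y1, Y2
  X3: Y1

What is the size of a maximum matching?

Unit-capacity flow: source→left, listed edges, right→sink; max matching = max flow.
Augmenting path X1→Y1 (+1); matched 1.
Augmenting path X2→Y2 (+1); matched 2.
No augmenting path remains; maximum matching = 2.
König certificate: {X2, Y1} is a vertex cover of size 2 (every listed pair touches it), so no matching can be larger.

2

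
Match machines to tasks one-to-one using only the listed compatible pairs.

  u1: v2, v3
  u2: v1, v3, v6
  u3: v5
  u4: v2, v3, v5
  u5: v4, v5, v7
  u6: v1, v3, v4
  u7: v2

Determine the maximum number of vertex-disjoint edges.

6

Unit-capacity flow: source→left, listed edges, right→sink; max matching = max flow.
Augmenting path u1→v2 (+1); matched 1.
Augmenting path u2→v1 (+1); matched 2.
Augmenting path u3→v5 (+1); matched 3.
Augmenting path u4→v3 (+1); matched 4.
Augmenting path u5→v4 (+1); matched 5.
Augmenting path u6→v1→u2→v6 (+1); matched 6.
No augmenting path remains; maximum matching = 6.
König certificate: {u2, u5, u6, v2, v3, v5} is a vertex cover of size 6 (every listed pair touches it), so no matching can be larger.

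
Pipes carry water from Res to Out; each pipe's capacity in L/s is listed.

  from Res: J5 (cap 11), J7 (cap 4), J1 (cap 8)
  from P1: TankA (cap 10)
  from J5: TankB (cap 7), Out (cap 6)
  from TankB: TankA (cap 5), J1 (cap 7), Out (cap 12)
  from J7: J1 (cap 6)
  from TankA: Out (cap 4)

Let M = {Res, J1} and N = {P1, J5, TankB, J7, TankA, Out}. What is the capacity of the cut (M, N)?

15

Edges leaving {Res, J1}: Res→J5 (11), Res→J7 (4).
Cut capacity = 11 + 4 = 15.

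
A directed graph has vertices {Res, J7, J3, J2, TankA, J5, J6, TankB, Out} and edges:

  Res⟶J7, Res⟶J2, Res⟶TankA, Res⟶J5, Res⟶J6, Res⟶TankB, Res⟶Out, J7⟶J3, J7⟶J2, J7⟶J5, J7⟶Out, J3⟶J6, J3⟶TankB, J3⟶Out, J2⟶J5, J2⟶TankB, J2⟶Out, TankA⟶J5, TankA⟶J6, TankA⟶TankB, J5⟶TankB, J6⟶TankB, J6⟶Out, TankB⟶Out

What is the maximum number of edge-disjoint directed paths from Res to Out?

5

Assign every edge capacity 1; by Menger, the answer equals the max flow.
Path Res→Out (+1); total 1.
Path Res→J7→Out (+1); total 2.
Path Res→J2→Out (+1); total 3.
Path Res→J6→Out (+1); total 4.
Path Res→TankB→Out (+1); total 5.
No residual Res→Out path; max flow = 5.
Certifying cut of size 5: {J6→Out, Res→J2, Res→J7, Res→Out, TankB→Out}.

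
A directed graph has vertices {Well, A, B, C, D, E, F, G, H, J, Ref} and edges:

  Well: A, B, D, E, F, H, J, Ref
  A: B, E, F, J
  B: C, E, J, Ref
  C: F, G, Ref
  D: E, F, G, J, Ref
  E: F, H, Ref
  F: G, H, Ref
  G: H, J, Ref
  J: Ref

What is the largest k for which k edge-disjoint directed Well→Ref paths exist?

7

Assign every edge capacity 1; by Menger, the answer equals the max flow.
Path Well→Ref (+1); total 1.
Path Well→B→Ref (+1); total 2.
Path Well→D→Ref (+1); total 3.
Path Well→E→Ref (+1); total 4.
Path Well→F→Ref (+1); total 5.
Path Well→J→Ref (+1); total 6.
Path Well→A→B→C→Ref (+1); total 7.
No residual Well→Ref path; max flow = 7.
Certifying cut of size 7: {Well→A, Well→B, Well→D, Well→E, Well→F, Well→J, Well→Ref}.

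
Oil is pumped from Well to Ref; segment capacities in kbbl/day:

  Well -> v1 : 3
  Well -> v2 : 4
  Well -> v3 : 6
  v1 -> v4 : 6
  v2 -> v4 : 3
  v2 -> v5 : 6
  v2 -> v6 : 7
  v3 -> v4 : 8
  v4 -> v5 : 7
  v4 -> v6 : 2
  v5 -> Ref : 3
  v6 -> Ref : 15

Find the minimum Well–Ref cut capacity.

Augment Well→v2→v5→Ref: bottleneck 3, flow now 3.
Augment Well→v2→v6→Ref: bottleneck 1, flow now 4.
Augment Well→v1→v4→v6→Ref: bottleneck 2, flow now 6.
Augment Well→v1→v4→v5→v2→v6→Ref: bottleneck 1, flow now 7. (uses reverse residual edge)
Augment Well→v3→v4→v5→v2→v6→Ref: bottleneck 2, flow now 9. (uses reverse residual edge)
No augmenting path remains; maximum flow = 9.
By max-flow min-cut, the minimum cut capacity equals the max flow.
In the residual graph, reachable from Well: {Well, v1, v3, v4, v5}.
Min-cut edges: Well→v2 (4), v4→v6 (2), v5→Ref (3); capacity 4 + 2 + 3 = 9.

9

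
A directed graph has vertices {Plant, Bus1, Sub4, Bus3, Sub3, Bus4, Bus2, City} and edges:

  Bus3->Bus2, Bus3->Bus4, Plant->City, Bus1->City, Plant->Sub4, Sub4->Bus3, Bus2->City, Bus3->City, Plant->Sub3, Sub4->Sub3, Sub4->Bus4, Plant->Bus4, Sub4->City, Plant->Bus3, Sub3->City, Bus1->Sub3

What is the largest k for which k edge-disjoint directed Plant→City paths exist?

Assign every edge capacity 1; by Menger, the answer equals the max flow.
Path Plant→City (+1); total 1.
Path Plant→Sub4→City (+1); total 2.
Path Plant→Bus3→City (+1); total 3.
Path Plant→Sub3→City (+1); total 4.
No residual Plant→City path; max flow = 4.
Certifying cut of size 4: {Plant→Bus3, Plant→City, Plant→Sub3, Plant→Sub4}.

4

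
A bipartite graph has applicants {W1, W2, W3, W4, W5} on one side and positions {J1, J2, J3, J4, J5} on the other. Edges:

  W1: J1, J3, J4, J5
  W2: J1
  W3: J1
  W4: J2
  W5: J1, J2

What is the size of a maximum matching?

Unit-capacity flow: source→left, listed edges, right→sink; max matching = max flow.
Augmenting path W1→J1 (+1); matched 1.
Augmenting path W4→J2 (+1); matched 2.
Augmenting path W2→J1→W1→J3 (+1); matched 3.
No augmenting path remains; maximum matching = 3.
König certificate: {W1, J1, J2} is a vertex cover of size 3 (every listed pair touches it), so no matching can be larger.

3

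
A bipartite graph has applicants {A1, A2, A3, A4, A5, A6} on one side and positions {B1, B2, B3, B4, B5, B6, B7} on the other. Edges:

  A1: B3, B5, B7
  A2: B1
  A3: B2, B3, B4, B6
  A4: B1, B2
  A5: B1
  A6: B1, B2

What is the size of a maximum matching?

Unit-capacity flow: source→left, listed edges, right→sink; max matching = max flow.
Augmenting path A1→B3 (+1); matched 1.
Augmenting path A2→B1 (+1); matched 2.
Augmenting path A3→B2 (+1); matched 3.
Augmenting path A4→B2→A3→B4 (+1); matched 4.
No augmenting path remains; maximum matching = 4.
König certificate: {A1, A3, B1, B2} is a vertex cover of size 4 (every listed pair touches it), so no matching can be larger.

4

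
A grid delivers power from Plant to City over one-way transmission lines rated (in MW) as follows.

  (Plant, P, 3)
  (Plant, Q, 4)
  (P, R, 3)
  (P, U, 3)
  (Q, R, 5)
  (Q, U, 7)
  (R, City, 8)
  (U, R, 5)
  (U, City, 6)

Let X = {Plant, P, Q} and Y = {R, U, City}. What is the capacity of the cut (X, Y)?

18

Edges leaving {Plant, P, Q}: P→R (3), P→U (3), Q→R (5), Q→U (7).
Cut capacity = 3 + 3 + 5 + 7 = 18.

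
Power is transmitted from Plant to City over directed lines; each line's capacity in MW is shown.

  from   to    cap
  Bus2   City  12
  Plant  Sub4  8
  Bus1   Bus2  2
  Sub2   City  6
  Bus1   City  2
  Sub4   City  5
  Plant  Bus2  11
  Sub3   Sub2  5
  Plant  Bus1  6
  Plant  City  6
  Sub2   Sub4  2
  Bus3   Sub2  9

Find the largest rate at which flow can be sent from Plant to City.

25

Augment Plant→City: bottleneck 6, flow now 6.
Augment Plant→Bus1→City: bottleneck 2, flow now 8.
Augment Plant→Bus2→City: bottleneck 11, flow now 19.
Augment Plant→Sub4→City: bottleneck 5, flow now 24.
Augment Plant→Bus1→Bus2→City: bottleneck 1, flow now 25.
No augmenting path remains; maximum flow = 25.
In the residual graph, reachable from Plant: {Plant, Bus1, Bus2, Sub4}.
Min-cut edges: Plant→City (6), Bus1→City (2), Bus2→City (12), Sub4→City (5); capacity 6 + 2 + 12 + 5 = 25.
This cut is saturated, so no flow can exceed 25.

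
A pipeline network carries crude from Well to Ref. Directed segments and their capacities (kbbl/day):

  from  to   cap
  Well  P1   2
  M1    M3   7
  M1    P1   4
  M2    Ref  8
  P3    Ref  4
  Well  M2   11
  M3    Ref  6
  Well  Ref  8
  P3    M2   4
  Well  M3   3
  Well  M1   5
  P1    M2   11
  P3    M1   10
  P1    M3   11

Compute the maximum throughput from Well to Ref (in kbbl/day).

22

Augment Well→Ref: bottleneck 8, flow now 8.
Augment Well→M3→Ref: bottleneck 3, flow now 11.
Augment Well→M2→Ref: bottleneck 8, flow now 19.
Augment Well→M1→M3→Ref: bottleneck 3, flow now 22.
No augmenting path remains; maximum flow = 22.
In the residual graph, reachable from Well: {Well, M1, P1, M3, M2}.
Min-cut edges: Well→Ref (8), M3→Ref (6), M2→Ref (8); capacity 8 + 6 + 8 = 22.
This cut is saturated, so no flow can exceed 22.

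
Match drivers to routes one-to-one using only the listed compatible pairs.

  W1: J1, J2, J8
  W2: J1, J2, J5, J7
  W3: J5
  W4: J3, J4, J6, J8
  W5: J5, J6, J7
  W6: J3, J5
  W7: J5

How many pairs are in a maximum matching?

6

Unit-capacity flow: source→left, listed edges, right→sink; max matching = max flow.
Augmenting path W1→J1 (+1); matched 1.
Augmenting path W2→J2 (+1); matched 2.
Augmenting path W3→J5 (+1); matched 3.
Augmenting path W4→J3 (+1); matched 4.
Augmenting path W5→J6 (+1); matched 5.
Augmenting path W6→J3→W4→J4 (+1); matched 6.
No augmenting path remains; maximum matching = 6.
König certificate: {W1, W2, W4, W5, W6, J5} is a vertex cover of size 6 (every listed pair touches it), so no matching can be larger.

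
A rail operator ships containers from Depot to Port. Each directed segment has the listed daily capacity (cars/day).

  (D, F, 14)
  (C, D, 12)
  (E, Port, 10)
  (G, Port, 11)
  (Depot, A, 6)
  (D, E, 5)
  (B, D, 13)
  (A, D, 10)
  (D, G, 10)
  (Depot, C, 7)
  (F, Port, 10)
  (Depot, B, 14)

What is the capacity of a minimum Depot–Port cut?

25

Augment Depot→A→D→E→Port: bottleneck 5, flow now 5.
Augment Depot→A→D→F→Port: bottleneck 1, flow now 6.
Augment Depot→B→D→F→Port: bottleneck 9, flow now 15.
Augment Depot→B→D→G→Port: bottleneck 4, flow now 19.
Augment Depot→C→D→G→Port: bottleneck 6, flow now 25.
No augmenting path remains; maximum flow = 25.
By max-flow min-cut, the minimum cut capacity equals the max flow.
In the residual graph, reachable from Depot: {Depot, A, B, C, D, F}.
Min-cut edges: D→E (5), D→G (10), F→Port (10); capacity 5 + 10 + 10 = 25.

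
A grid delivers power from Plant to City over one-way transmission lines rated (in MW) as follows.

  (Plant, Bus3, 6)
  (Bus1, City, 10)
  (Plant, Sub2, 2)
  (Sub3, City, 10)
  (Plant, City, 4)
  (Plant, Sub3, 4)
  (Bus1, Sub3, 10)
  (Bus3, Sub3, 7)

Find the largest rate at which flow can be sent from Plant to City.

Augment Plant→City: bottleneck 4, flow now 4.
Augment Plant→Sub3→City: bottleneck 4, flow now 8.
Augment Plant→Bus3→Sub3→City: bottleneck 6, flow now 14.
No augmenting path remains; maximum flow = 14.
In the residual graph, reachable from Plant: {Plant, Sub2}.
Min-cut edges: Plant→Bus3 (6), Plant→Sub3 (4), Plant→City (4); capacity 6 + 4 + 4 = 14.
This cut is saturated, so no flow can exceed 14.

14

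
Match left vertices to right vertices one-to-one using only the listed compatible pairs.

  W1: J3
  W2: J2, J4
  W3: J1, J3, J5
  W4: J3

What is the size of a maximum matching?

3

Unit-capacity flow: source→left, listed edges, right→sink; max matching = max flow.
Augmenting path W1→J3 (+1); matched 1.
Augmenting path W2→J2 (+1); matched 2.
Augmenting path W3→J1 (+1); matched 3.
No augmenting path remains; maximum matching = 3.
König certificate: {W2, W3, J3} is a vertex cover of size 3 (every listed pair touches it), so no matching can be larger.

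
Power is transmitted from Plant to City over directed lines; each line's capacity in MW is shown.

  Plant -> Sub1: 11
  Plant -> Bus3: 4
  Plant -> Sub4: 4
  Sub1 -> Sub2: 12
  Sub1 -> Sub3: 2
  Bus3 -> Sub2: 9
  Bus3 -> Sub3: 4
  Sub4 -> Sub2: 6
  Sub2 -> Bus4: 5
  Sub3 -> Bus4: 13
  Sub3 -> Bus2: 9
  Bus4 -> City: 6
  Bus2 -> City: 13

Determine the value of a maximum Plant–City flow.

Augment Plant→Sub1→Sub2→Bus4→City: bottleneck 5, flow now 5.
Augment Plant→Sub1→Sub3→Bus4→City: bottleneck 1, flow now 6.
Augment Plant→Sub1→Sub3→Bus2→City: bottleneck 1, flow now 7.
Augment Plant→Bus3→Sub3→Bus2→City: bottleneck 4, flow now 11.
No augmenting path remains; maximum flow = 11.
In the residual graph, reachable from Plant: {Plant, Sub1, Sub4, Sub2}.
Min-cut edges: Plant→Bus3 (4), Sub1→Sub3 (2), Sub2→Bus4 (5); capacity 4 + 2 + 5 = 11.
This cut is saturated, so no flow can exceed 11.

11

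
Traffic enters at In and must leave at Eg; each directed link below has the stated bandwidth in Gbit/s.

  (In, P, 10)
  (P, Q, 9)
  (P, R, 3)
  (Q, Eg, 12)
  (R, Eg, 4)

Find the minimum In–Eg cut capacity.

10

Augment In→P→Q→Eg: bottleneck 9, flow now 9.
Augment In→P→R→Eg: bottleneck 1, flow now 10.
No augmenting path remains; maximum flow = 10.
By max-flow min-cut, the minimum cut capacity equals the max flow.
In the residual graph, reachable from In: {In}.
Min-cut edges: In→P (10); capacity 10 = 10.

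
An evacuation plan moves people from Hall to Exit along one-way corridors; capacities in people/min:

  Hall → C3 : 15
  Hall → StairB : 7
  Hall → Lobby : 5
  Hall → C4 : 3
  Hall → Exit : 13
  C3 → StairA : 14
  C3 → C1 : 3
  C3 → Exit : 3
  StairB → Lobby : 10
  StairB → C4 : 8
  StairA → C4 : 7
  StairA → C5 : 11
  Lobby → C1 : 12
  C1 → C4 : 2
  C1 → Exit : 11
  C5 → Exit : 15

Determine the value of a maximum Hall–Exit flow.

38

Augment Hall→Exit: bottleneck 13, flow now 13.
Augment Hall→C3→Exit: bottleneck 3, flow now 16.
Augment Hall→C3→C1→Exit: bottleneck 3, flow now 19.
Augment Hall→Lobby→C1→Exit: bottleneck 5, flow now 24.
Augment Hall→C3→StairA→C5→Exit: bottleneck 9, flow now 33.
Augment Hall→StairB→Lobby→C1→Exit: bottleneck 3, flow now 36.
Augment Hall→StairB→Lobby→C1→C3→StairA→C5→Exit: bottleneck 2, flow now 38. (uses reverse residual edge)
No augmenting path remains; maximum flow = 38.
In the residual graph, reachable from Hall: {Hall, C3, StairB, StairA, Lobby, C1, C4}.
Min-cut edges: Hall→Exit (13), C3→Exit (3), StairA→C5 (11), C1→Exit (11); capacity 13 + 3 + 11 + 11 = 38.
This cut is saturated, so no flow can exceed 38.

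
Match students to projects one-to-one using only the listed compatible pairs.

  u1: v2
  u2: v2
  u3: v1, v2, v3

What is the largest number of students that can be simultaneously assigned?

2

Unit-capacity flow: source→left, listed edges, right→sink; max matching = max flow.
Augmenting path u1→v2 (+1); matched 1.
Augmenting path u3→v1 (+1); matched 2.
No augmenting path remains; maximum matching = 2.
König certificate: {u3, v2} is a vertex cover of size 2 (every listed pair touches it), so no matching can be larger.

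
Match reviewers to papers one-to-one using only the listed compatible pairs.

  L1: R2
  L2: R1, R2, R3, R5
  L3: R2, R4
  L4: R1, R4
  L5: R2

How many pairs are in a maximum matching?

Unit-capacity flow: source→left, listed edges, right→sink; max matching = max flow.
Augmenting path L1→R2 (+1); matched 1.
Augmenting path L2→R1 (+1); matched 2.
Augmenting path L3→R4 (+1); matched 3.
Augmenting path L4→R1→L2→R3 (+1); matched 4.
No augmenting path remains; maximum matching = 4.
König certificate: {L2, L3, L4, R2} is a vertex cover of size 4 (every listed pair touches it), so no matching can be larger.

4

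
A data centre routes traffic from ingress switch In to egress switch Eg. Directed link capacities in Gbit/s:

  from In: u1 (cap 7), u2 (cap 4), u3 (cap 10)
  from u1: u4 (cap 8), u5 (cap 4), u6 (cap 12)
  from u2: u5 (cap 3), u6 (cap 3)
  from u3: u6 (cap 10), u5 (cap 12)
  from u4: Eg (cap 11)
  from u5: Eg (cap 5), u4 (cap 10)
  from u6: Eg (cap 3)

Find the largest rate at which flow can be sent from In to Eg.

Augment In→u1→u4→Eg: bottleneck 7, flow now 7.
Augment In→u2→u5→Eg: bottleneck 3, flow now 10.
Augment In→u2→u6→Eg: bottleneck 1, flow now 11.
Augment In→u3→u5→Eg: bottleneck 2, flow now 13.
Augment In→u3→u6→Eg: bottleneck 2, flow now 15.
Augment In→u3→u5→u4→Eg: bottleneck 4, flow now 19.
No augmenting path remains; maximum flow = 19.
In the residual graph, reachable from In: {In, u1, u2, u3, u4, u5, u6}.
Min-cut edges: u4→Eg (11), u5→Eg (5), u6→Eg (3); capacity 11 + 5 + 3 = 19.
This cut is saturated, so no flow can exceed 19.

19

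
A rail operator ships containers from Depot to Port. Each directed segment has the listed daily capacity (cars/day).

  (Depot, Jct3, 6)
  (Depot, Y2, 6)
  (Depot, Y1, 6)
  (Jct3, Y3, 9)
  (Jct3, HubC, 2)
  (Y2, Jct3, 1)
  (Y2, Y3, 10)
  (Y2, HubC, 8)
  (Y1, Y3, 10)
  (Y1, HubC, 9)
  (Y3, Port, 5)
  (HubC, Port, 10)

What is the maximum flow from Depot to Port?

15

Augment Depot→Jct3→Y3→Port: bottleneck 5, flow now 5.
Augment Depot→Jct3→HubC→Port: bottleneck 1, flow now 6.
Augment Depot→Y2→HubC→Port: bottleneck 6, flow now 12.
Augment Depot→Y1→HubC→Port: bottleneck 3, flow now 15.
No augmenting path remains; maximum flow = 15.
In the residual graph, reachable from Depot: {Depot, Jct3, Y2, Y1, Y3, HubC}.
Min-cut edges: Y3→Port (5), HubC→Port (10); capacity 5 + 10 = 15.
This cut is saturated, so no flow can exceed 15.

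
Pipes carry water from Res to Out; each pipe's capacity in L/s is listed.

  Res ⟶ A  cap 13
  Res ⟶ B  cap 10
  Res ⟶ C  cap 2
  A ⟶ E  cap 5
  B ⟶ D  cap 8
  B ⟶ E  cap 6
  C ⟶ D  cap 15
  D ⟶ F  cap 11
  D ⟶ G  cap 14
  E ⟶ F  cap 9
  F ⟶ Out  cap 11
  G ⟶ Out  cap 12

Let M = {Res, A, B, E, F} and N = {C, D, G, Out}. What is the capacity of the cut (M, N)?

21

Edges leaving {Res, A, B, E, F}: Res→C (2), B→D (8), F→Out (11).
Cut capacity = 2 + 8 + 11 = 21.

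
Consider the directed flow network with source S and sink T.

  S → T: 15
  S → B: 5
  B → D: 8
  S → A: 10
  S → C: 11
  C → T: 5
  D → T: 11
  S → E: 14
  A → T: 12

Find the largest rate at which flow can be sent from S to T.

35

Augment S→T: bottleneck 15, flow now 15.
Augment S→A→T: bottleneck 10, flow now 25.
Augment S→C→T: bottleneck 5, flow now 30.
Augment S→B→D→T: bottleneck 5, flow now 35.
No augmenting path remains; maximum flow = 35.
In the residual graph, reachable from S: {S, C, E}.
Min-cut edges: S→A (10), S→B (5), S→T (15), C→T (5); capacity 10 + 5 + 15 + 5 = 35.
This cut is saturated, so no flow can exceed 35.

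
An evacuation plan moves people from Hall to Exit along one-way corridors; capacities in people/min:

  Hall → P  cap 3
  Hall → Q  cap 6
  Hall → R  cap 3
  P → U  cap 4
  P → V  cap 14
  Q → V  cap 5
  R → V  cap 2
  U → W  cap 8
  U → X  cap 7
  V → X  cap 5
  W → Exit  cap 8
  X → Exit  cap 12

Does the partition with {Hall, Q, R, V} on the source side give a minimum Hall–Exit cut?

Yes — it is a minimum cut (capacity 8).

Given cut capacity: 3 + 5 = 8.
Augment Hall→P→U→W→Exit: bottleneck 3, flow now 3.
Augment Hall→Q→V→X→Exit: bottleneck 5, flow now 8.
No augmenting path remains; maximum flow = 8.
Cut capacity 8 equals the max flow, so it is a minimum cut.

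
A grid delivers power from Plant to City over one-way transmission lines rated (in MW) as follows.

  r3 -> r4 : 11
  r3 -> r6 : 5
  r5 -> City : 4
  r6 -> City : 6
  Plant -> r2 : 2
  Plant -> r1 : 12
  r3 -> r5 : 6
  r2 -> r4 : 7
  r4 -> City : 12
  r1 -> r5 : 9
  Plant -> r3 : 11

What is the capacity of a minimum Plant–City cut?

17

Augment Plant→r1→r5→City: bottleneck 4, flow now 4.
Augment Plant→r2→r4→City: bottleneck 2, flow now 6.
Augment Plant→r3→r4→City: bottleneck 10, flow now 16.
Augment Plant→r3→r6→City: bottleneck 1, flow now 17.
No augmenting path remains; maximum flow = 17.
By max-flow min-cut, the minimum cut capacity equals the max flow.
In the residual graph, reachable from Plant: {Plant, r1, r5}.
Min-cut edges: Plant→r2 (2), Plant→r3 (11), r5→City (4); capacity 2 + 11 + 4 = 17.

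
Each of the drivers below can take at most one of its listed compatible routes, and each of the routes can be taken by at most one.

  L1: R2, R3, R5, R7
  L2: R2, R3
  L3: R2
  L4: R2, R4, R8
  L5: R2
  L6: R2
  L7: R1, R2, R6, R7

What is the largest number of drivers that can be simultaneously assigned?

Unit-capacity flow: source→left, listed edges, right→sink; max matching = max flow.
Augmenting path L1→R2 (+1); matched 1.
Augmenting path L2→R3 (+1); matched 2.
Augmenting path L4→R4 (+1); matched 3.
Augmenting path L7→R1 (+1); matched 4.
Augmenting path L3→R2→L1→R5 (+1); matched 5.
No augmenting path remains; maximum matching = 5.
König certificate: {L1, L2, L4, L7, R2} is a vertex cover of size 5 (every listed pair touches it), so no matching can be larger.

5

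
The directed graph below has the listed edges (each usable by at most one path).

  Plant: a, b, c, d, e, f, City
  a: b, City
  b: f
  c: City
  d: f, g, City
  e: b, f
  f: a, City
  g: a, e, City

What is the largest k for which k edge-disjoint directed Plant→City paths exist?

5

Assign every edge capacity 1; by Menger, the answer equals the max flow.
Path Plant→City (+1); total 1.
Path Plant→a→City (+1); total 2.
Path Plant→c→City (+1); total 3.
Path Plant→d→City (+1); total 4.
Path Plant→f→City (+1); total 5.
No residual Plant→City path; max flow = 5.
Certifying cut of size 5: {Plant→City, Plant→c, Plant→d, a→City, f→City}.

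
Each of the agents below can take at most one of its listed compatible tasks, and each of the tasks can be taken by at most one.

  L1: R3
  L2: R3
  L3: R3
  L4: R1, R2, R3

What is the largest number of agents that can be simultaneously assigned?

Unit-capacity flow: source→left, listed edges, right→sink; max matching = max flow.
Augmenting path L1→R3 (+1); matched 1.
Augmenting path L4→R1 (+1); matched 2.
No augmenting path remains; maximum matching = 2.
König certificate: {L4, R3} is a vertex cover of size 2 (every listed pair touches it), so no matching can be larger.

2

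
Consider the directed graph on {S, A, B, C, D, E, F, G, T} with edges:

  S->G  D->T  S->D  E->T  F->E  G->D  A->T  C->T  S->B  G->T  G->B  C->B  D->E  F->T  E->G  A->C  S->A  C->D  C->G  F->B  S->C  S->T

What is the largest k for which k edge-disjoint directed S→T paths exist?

Assign every edge capacity 1; by Menger, the answer equals the max flow.
Path S→T (+1); total 1.
Path S→A→T (+1); total 2.
Path S→C→T (+1); total 3.
Path S→D→T (+1); total 4.
Path S→G→T (+1); total 5.
No residual S→T path; max flow = 5.
Certifying cut of size 5: {S→A, S→C, S→D, S→G, S→T}.

5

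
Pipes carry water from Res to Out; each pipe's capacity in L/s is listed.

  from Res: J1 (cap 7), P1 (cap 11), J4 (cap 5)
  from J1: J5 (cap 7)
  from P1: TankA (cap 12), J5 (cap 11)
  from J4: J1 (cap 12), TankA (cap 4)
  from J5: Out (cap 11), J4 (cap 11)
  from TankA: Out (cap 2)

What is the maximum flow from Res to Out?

13

Augment Res→J1→J5→Out: bottleneck 7, flow now 7.
Augment Res→P1→J5→Out: bottleneck 4, flow now 11.
Augment Res→P1→TankA→Out: bottleneck 2, flow now 13.
No augmenting path remains; maximum flow = 13.
In the residual graph, reachable from Res: {Res, J1, P1, J4, J5, TankA}.
Min-cut edges: J5→Out (11), TankA→Out (2); capacity 11 + 2 = 13.
This cut is saturated, so no flow can exceed 13.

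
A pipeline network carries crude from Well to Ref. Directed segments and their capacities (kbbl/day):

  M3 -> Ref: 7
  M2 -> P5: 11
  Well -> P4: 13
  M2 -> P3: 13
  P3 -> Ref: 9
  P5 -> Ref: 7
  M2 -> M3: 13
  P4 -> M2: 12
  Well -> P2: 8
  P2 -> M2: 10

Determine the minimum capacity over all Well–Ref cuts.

20

Augment Well→P4→M2→M3→Ref: bottleneck 7, flow now 7.
Augment Well→P4→M2→P3→Ref: bottleneck 5, flow now 12.
Augment Well→P2→M2→P3→Ref: bottleneck 4, flow now 16.
Augment Well→P2→M2→P5→Ref: bottleneck 4, flow now 20.
No augmenting path remains; maximum flow = 20.
By max-flow min-cut, the minimum cut capacity equals the max flow.
In the residual graph, reachable from Well: {Well, P4}.
Min-cut edges: Well→P2 (8), P4→M2 (12); capacity 8 + 12 = 20.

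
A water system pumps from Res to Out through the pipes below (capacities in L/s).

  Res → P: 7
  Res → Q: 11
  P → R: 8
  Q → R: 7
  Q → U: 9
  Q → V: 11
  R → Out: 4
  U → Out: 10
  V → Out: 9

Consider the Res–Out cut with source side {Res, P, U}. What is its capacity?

29

Edges leaving {Res, P, U}: Res→Q (11), P→R (8), U→Out (10).
Cut capacity = 11 + 8 + 10 = 29.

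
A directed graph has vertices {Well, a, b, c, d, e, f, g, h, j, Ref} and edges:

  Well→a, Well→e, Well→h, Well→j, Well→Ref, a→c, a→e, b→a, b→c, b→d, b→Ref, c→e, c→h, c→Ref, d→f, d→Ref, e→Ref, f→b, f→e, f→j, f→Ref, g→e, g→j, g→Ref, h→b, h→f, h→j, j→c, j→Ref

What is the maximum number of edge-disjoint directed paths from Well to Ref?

Assign every edge capacity 1; by Menger, the answer equals the max flow.
Path Well→Ref (+1); total 1.
Path Well→e→Ref (+1); total 2.
Path Well→j→Ref (+1); total 3.
Path Well→a→c→Ref (+1); total 4.
Path Well→h→b→Ref (+1); total 5.
No residual Well→Ref path; max flow = 5.
Certifying cut of size 5: {Well→Ref, Well→a, Well→e, Well→h, Well→j}.

5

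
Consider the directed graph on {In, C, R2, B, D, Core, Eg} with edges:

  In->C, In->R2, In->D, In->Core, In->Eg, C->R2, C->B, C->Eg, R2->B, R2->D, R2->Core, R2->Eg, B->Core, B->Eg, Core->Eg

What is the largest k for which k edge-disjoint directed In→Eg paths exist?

4

Assign every edge capacity 1; by Menger, the answer equals the max flow.
Path In→Eg (+1); total 1.
Path In→C→Eg (+1); total 2.
Path In→R2→Eg (+1); total 3.
Path In→Core→Eg (+1); total 4.
No residual In→Eg path; max flow = 4.
Certifying cut of size 4: {In→C, In→Core, In→Eg, In→R2}.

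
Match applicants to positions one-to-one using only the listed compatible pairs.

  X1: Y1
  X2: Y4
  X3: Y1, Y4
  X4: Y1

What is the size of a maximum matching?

Unit-capacity flow: source→left, listed edges, right→sink; max matching = max flow.
Augmenting path X1→Y1 (+1); matched 1.
Augmenting path X2→Y4 (+1); matched 2.
No augmenting path remains; maximum matching = 2.
König certificate: {Y1, Y4} is a vertex cover of size 2 (every listed pair touches it), so no matching can be larger.

2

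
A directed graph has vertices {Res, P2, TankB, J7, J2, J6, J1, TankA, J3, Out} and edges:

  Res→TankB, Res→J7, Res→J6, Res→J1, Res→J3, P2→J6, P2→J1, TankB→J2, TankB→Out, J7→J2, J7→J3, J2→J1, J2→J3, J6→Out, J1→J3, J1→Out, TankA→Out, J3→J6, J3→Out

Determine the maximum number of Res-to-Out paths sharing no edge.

Assign every edge capacity 1; by Menger, the answer equals the max flow.
Path Res→TankB→Out (+1); total 1.
Path Res→J6→Out (+1); total 2.
Path Res→J1→Out (+1); total 3.
Path Res→J3→Out (+1); total 4.
No residual Res→Out path; max flow = 4.
Certifying cut of size 4: {J1→Out, J3→Out, J6→Out, Res→TankB}.

4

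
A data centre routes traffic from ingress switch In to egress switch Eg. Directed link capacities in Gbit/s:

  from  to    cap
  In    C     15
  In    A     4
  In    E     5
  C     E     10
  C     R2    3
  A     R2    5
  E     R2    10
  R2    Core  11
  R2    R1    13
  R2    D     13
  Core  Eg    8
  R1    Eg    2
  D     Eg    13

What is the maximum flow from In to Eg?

Augment In→C→R2→Core→Eg: bottleneck 3, flow now 3.
Augment In→A→R2→Core→Eg: bottleneck 4, flow now 7.
Augment In→E→R2→Core→Eg: bottleneck 1, flow now 8.
Augment In→E→R2→R1→Eg: bottleneck 2, flow now 10.
Augment In→E→R2→D→Eg: bottleneck 2, flow now 12.
Augment In→C→E→R2→D→Eg: bottleneck 5, flow now 17.
No augmenting path remains; maximum flow = 17.
In the residual graph, reachable from In: {In, C, E}.
Min-cut edges: In→A (4), C→R2 (3), E→R2 (10); capacity 4 + 3 + 10 = 17.
This cut is saturated, so no flow can exceed 17.

17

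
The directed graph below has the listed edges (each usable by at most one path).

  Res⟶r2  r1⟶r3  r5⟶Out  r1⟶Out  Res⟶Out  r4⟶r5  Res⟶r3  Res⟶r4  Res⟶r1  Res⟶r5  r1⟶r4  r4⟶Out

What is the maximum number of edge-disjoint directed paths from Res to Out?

4

Assign every edge capacity 1; by Menger, the answer equals the max flow.
Path Res→Out (+1); total 1.
Path Res→r1→Out (+1); total 2.
Path Res→r4→Out (+1); total 3.
Path Res→r5→Out (+1); total 4.
No residual Res→Out path; max flow = 4.
Certifying cut of size 4: {Res→Out, Res→r1, Res→r4, Res→r5}.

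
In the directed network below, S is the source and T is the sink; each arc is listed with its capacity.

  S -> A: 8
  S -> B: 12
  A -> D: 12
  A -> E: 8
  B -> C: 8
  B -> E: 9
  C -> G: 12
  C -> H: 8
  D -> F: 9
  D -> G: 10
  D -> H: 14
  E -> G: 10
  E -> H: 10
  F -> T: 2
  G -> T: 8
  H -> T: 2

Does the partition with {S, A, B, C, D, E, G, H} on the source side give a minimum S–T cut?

No — its capacity is 19, but the minimum cut has capacity 12.

Given cut capacity: 9 + 8 + 2 = 19.
Augment S→A→D→F→T: bottleneck 2, flow now 2.
Augment S→A→D→G→T: bottleneck 6, flow now 8.
Augment S→B→C→G→T: bottleneck 2, flow now 10.
Augment S→B→C→H→T: bottleneck 2, flow now 12.
No augmenting path remains; maximum flow = 12.
In the residual graph, reachable from S: {S, A, B, C, D, E, F, G, H}.
Min-cut edges: F→T (2), G→T (8), H→T (2); capacity 2 + 8 + 2 = 12.
Cut capacity 19 exceeds the max flow 12, so it is not minimum.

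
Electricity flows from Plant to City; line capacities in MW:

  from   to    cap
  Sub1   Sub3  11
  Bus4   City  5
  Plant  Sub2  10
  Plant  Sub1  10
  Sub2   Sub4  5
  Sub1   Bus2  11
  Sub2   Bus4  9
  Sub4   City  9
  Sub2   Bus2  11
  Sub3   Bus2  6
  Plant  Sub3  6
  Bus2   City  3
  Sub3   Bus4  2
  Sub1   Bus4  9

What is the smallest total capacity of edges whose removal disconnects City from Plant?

13

Augment Plant→Sub1→Bus2→City: bottleneck 3, flow now 3.
Augment Plant→Sub1→Bus4→City: bottleneck 5, flow now 8.
Augment Plant→Sub2→Sub4→City: bottleneck 5, flow now 13.
No augmenting path remains; maximum flow = 13.
By max-flow min-cut, the minimum cut capacity equals the max flow.
In the residual graph, reachable from Plant: {Plant, Sub1, Sub3, Sub2, Bus2, Bus4}.
Min-cut edges: Sub2→Sub4 (5), Bus2→City (3), Bus4→City (5); capacity 5 + 3 + 5 = 13.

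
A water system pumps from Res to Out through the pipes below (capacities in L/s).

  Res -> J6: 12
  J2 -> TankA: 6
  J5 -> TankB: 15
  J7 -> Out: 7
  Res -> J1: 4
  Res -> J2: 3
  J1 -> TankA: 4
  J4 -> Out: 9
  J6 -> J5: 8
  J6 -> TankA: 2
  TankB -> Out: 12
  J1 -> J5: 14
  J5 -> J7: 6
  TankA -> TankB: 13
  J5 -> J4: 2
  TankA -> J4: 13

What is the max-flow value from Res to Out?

17

Augment Res→J1→J5→J7→Out: bottleneck 4, flow now 4.
Augment Res→J2→TankA→J4→Out: bottleneck 3, flow now 7.
Augment Res→J6→J5→J7→Out: bottleneck 2, flow now 9.
Augment Res→J6→J5→J4→Out: bottleneck 2, flow now 11.
Augment Res→J6→J5→TankB→Out: bottleneck 4, flow now 15.
Augment Res→J6→TankA→J4→Out: bottleneck 2, flow now 17.
No augmenting path remains; maximum flow = 17.
In the residual graph, reachable from Res: {Res, J6}.
Min-cut edges: Res→J1 (4), Res→J2 (3), J6→J5 (8), J6→TankA (2); capacity 4 + 3 + 8 + 2 = 17.
This cut is saturated, so no flow can exceed 17.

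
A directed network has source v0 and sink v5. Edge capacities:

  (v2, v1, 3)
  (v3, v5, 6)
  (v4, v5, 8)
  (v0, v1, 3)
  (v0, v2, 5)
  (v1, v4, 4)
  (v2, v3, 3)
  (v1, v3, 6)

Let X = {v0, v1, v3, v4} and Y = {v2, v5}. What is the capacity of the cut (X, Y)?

19

Edges leaving {v0, v1, v3, v4}: v0→v2 (5), v3→v5 (6), v4→v5 (8).
Cut capacity = 5 + 6 + 8 = 19.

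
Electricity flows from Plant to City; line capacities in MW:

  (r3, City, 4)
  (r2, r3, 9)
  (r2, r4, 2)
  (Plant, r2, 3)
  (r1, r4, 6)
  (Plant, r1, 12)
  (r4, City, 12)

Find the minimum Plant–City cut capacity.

Augment Plant→r1→r4→City: bottleneck 6, flow now 6.
Augment Plant→r2→r3→City: bottleneck 3, flow now 9.
No augmenting path remains; maximum flow = 9.
By max-flow min-cut, the minimum cut capacity equals the max flow.
In the residual graph, reachable from Plant: {Plant, r1}.
Min-cut edges: Plant→r2 (3), r1→r4 (6); capacity 3 + 6 = 9.

9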